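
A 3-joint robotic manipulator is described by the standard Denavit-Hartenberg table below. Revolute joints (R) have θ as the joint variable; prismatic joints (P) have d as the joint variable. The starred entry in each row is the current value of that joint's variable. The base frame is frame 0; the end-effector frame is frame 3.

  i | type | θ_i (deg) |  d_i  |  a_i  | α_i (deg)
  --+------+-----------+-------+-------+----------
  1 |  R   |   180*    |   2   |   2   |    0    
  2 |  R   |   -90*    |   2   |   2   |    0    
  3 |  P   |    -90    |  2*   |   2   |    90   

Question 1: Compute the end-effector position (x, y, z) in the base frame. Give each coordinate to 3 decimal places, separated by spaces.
0.000 2.000 6.000

after link 1: o_1 = (-2.0000, 0.0000, 2.0000)
after link 2: o_2 = (-2.0000, 2.0000, 4.0000)
after link 3: o_3 = (0.0000, 2.0000, 6.0000)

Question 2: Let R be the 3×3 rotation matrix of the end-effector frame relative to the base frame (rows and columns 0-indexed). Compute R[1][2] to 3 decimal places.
End-effector z-axis (col 2 of R) = (0.0000,-1.0000,0.0000)
R[1][2] = -1.0000

-1.000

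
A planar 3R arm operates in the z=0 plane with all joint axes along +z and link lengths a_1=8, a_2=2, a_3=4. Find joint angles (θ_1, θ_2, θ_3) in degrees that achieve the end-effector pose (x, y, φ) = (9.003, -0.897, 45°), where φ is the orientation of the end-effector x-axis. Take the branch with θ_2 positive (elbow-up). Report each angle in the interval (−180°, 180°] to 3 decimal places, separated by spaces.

-45.003 119.991 -29.988

wrist centre = target − a_3·(cos φ, sin φ) = (6.1746, -3.7254)
cos θ_2 = (52.0042−8²−2²)/(2·8·2) = -0.4999; θ_2 = 119.9914° (elbow-up)
β = atan2(-3.7254,6.1746) = -31.1047°; ψ = atan2(1.7322,7.0003) = 13.8985°
θ_1 = β − ψ = -45.0032°
θ_3 = φ − θ_1 − θ_2 = -29.9882° (wrapped to (-180°,180°])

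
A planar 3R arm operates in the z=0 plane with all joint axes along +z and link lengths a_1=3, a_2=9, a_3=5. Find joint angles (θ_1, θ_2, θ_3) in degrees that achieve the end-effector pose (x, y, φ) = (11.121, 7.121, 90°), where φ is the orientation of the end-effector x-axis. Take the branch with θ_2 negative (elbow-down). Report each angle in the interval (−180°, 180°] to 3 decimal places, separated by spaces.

wrist centre = target − a_3·(cos φ, sin φ) = (11.1210, 2.1210)
cos θ_2 = (128.1753−3²−9²)/(2·3·9) = 0.7069; θ_2 = -45.0127° (elbow-down)
β = atan2(2.1210,11.1210) = 10.7978°; ψ = atan2(-6.3654,9.3625) = -34.2109°
θ_1 = β − ψ = 45.0087°
θ_3 = φ − θ_1 − θ_2 = 90.0041° (wrapped to (-180°,180°])

45.009 -45.013 90.004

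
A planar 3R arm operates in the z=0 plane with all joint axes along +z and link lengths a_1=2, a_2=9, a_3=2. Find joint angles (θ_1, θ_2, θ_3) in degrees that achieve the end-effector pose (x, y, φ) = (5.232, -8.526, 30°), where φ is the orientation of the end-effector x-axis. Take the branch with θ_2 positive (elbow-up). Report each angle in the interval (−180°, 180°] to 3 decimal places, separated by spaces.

-120.009 60.010 89.998

wrist centre = target − a_3·(cos φ, sin φ) = (3.4999, -9.5260)
cos θ_2 = (102.9943−2²−9²)/(2·2·9) = 0.4998; θ_2 = 60.0104° (elbow-up)
β = atan2(-9.5260,3.4999) = -69.8262°; ψ = atan2(7.7950,6.4986) = 50.1827°
θ_1 = β − ψ = -120.0088°
θ_3 = φ − θ_1 − θ_2 = 89.9984° (wrapped to (-180°,180°])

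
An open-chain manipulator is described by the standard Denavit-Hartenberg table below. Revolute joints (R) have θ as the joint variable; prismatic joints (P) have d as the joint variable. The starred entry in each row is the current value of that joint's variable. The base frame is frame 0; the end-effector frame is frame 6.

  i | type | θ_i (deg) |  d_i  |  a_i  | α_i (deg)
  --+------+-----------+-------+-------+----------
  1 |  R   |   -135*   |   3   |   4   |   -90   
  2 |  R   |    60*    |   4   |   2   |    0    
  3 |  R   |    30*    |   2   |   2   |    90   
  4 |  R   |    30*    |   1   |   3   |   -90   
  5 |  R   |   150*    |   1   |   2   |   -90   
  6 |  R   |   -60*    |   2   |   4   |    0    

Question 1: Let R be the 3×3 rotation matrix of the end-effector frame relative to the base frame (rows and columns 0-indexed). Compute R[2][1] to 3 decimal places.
0.400

End-effector y-axis (col 1 of R) = (-0.2652,0.8775,0.3995)
R[2][1] = 0.3995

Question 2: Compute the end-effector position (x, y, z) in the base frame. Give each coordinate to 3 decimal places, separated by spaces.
after link 1: o_1 = (-2.8284, -2.8284, 3.0000)
after link 2: o_2 = (-0.7071, -6.3640, 1.2679)
after link 3: o_3 = (0.7071, -7.7782, -0.7321)
after link 4: o_4 = (1.0607, -9.5459, -3.3301)
after link 5: o_5 = (1.7678, -8.8388, -1.3301)
after link 6: o_6 = (2.4055, -10.5119, 2.7679)

2.406 -10.512 2.768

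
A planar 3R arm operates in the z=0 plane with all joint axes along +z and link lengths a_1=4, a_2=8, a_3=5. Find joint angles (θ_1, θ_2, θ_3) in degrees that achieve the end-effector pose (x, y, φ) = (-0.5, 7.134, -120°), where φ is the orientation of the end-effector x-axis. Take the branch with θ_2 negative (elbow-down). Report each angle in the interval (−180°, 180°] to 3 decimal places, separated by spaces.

100.207 -29.999 169.792

wrist centre = target − a_3·(cos φ, sin φ) = (2.0000, 11.4641)
cos θ_2 = (135.4262−4²−8²)/(2·4·8) = 0.8660; θ_2 = -29.9990° (elbow-down)
β = atan2(11.4641,2.0000) = 80.1039°; ψ = atan2(-3.9999,10.9283) = -20.1032°
θ_1 = β − ψ = 100.2071°
θ_3 = φ − θ_1 − θ_2 = 169.7918° (wrapped to (-180°,180°])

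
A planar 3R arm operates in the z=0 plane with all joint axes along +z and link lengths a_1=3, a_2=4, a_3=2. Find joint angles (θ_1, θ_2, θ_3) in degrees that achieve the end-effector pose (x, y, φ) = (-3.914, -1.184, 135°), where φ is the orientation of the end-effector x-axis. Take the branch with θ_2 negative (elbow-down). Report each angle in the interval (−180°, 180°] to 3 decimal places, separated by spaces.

-59.995 -120.001 -45.004

wrist centre = target − a_3·(cos φ, sin φ) = (-2.4998, -2.5982)
cos θ_2 = (12.9996−3²−4²)/(2·3·4) = -0.5000; θ_2 = -120.0010° (elbow-down)
β = atan2(-2.5982,-2.4998) = -133.8939°; ψ = atan2(-3.4641,0.9999) = -73.8986°
θ_1 = β − ψ = -59.9953°
θ_3 = φ − θ_1 − θ_2 = -45.0037° (wrapped to (-180°,180°])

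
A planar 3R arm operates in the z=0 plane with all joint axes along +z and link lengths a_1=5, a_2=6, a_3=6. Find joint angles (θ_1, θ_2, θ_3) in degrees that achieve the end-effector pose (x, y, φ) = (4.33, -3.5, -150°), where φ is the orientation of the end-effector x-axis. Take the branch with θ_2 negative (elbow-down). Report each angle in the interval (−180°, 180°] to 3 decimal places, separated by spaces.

30.001 -60.003 -119.999

wrist centre = target − a_3·(cos φ, sin φ) = (9.5262, -0.5000)
cos θ_2 = (90.9976−5²−6²)/(2·5·6) = 0.5000; θ_2 = -60.0027° (elbow-down)
β = atan2(-0.5000,9.5262) = -3.0045°; ψ = atan2(-5.1963,7.9998) = -33.0060°
θ_1 = β − ψ = 30.0015°
θ_3 = φ − θ_1 − θ_2 = -119.9988° (wrapped to (-180°,180°])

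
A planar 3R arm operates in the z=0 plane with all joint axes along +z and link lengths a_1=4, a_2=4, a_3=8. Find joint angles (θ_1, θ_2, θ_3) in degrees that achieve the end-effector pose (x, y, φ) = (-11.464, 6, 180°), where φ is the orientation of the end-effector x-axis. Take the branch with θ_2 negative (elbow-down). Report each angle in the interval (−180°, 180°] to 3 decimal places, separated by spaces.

wrist centre = target − a_3·(cos φ, sin φ) = (-3.4640, 6.0000)
cos θ_2 = (47.9993−4²−4²)/(2·4·4) = 0.5000; θ_2 = -60.0015° (elbow-down)
β = atan2(6.0000,-3.4640) = 119.9993°; ψ = atan2(-3.4642,5.9999) = -30.0007°
θ_1 = β − ψ = 150.0000°
θ_3 = φ − θ_1 − θ_2 = 90.0015° (wrapped to (-180°,180°])

150.000 -60.001 90.001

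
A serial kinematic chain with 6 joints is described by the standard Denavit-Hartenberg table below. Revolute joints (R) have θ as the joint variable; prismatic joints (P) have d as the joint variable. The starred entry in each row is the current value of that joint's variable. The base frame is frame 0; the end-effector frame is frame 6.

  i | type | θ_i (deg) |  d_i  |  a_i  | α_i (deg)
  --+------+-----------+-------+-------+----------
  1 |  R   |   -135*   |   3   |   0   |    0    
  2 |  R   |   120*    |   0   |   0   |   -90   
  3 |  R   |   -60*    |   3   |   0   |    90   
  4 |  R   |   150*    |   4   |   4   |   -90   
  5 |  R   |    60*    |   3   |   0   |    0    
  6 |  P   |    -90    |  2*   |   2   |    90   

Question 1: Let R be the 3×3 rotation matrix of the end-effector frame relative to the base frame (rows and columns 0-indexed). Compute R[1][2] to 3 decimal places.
End-effector z-axis (col 2 of R) = (-0.5800,-0.1034,0.8080)
R[1][2] = -0.1034

-0.103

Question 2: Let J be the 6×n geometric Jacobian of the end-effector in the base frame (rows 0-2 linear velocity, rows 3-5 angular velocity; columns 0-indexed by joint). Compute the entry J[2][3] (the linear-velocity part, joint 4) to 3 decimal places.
1.268

axis z_3 = (-0.8365,0.2241,0.5000); lever o_n−o_3 = (-8.1664,0.6724,-3.9641)
cross product → J_v[:, 3] = (-1.2247,-7.3992,1.2679)
J_ω[:, 3] = z_3
entry J[2][3] = 1.2679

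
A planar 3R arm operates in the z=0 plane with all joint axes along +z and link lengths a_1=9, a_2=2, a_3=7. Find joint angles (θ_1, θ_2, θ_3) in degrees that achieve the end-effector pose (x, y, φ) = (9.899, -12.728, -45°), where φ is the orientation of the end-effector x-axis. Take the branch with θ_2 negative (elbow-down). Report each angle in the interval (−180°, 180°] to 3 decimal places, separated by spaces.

-45.003 -90.006 90.008

wrist centre = target − a_3·(cos φ, sin φ) = (4.9493, -7.7783)
cos θ_2 = (84.9963−9²−2²)/(2·9·2) = -0.0001; θ_2 = -90.0059° (elbow-down)
β = atan2(-7.7783,4.9493) = -57.5317°; ψ = atan2(-2.0000,8.9998) = -12.5291°
θ_1 = β − ψ = -45.0026°
θ_3 = φ − θ_1 − θ_2 = 90.0084° (wrapped to (-180°,180°])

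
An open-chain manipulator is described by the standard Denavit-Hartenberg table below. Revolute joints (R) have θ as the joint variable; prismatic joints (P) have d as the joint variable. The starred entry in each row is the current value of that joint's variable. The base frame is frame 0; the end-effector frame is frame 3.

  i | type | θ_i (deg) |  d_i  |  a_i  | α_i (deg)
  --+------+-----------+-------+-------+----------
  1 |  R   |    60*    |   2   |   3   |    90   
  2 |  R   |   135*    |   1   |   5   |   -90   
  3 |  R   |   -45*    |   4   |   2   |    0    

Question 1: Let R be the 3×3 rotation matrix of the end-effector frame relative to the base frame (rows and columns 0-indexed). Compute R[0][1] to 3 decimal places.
-0.862

End-effector y-axis (col 1 of R) = (-0.8624,-0.0795,0.5000)
R[0][1] = -0.8624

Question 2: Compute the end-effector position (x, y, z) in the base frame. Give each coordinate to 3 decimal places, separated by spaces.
after link 1: o_1 = (1.5000, 2.5981, 2.0000)
after link 2: o_2 = (0.5983, -0.9638, 5.5355)
after link 3: o_3 = (-0.0912, -4.9864, 3.7071)

-0.091 -4.986 3.707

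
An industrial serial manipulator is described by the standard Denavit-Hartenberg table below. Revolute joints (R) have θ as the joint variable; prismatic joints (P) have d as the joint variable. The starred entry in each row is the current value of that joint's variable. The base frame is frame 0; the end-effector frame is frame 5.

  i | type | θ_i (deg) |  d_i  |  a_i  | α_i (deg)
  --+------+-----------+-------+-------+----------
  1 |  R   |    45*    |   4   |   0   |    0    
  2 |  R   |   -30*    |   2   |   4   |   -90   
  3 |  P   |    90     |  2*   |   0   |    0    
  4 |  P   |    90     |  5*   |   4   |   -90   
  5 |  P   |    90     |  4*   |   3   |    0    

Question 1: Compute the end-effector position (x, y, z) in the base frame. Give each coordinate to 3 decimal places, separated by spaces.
after link 1: o_1 = (0.0000, 0.0000, 4.0000)
after link 2: o_2 = (3.8637, 1.0353, 6.0000)
after link 3: o_3 = (3.3461, 2.9671, 6.0000)
after link 4: o_4 = (-1.8117, 6.7615, 6.0000)
after link 5: o_5 = (-1.0353, 3.8637, 10.0000)

-1.035 3.864 10.000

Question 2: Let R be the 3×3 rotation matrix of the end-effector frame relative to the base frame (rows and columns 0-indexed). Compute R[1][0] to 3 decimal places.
End-effector x-axis (col 0 of R) = (0.2588,-0.9659,-0.0000)
R[1][0] = -0.9659

-0.966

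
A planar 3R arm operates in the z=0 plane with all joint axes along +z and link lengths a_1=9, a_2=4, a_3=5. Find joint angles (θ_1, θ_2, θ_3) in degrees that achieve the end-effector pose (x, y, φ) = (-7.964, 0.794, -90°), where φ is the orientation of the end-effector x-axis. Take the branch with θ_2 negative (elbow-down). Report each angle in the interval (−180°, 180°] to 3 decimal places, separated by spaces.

wrist centre = target − a_3·(cos φ, sin φ) = (-7.9640, 5.7940)
cos θ_2 = (96.9957−9²−4²)/(2·9·4) = -0.0001; θ_2 = -90.0034° (elbow-down)
β = atan2(5.7940,-7.9640) = 143.9632°; ψ = atan2(-4.0000,8.9998) = -23.9630°
θ_1 = β − ψ = 167.9263°
θ_3 = φ − θ_1 − θ_2 = -167.9229° (wrapped to (-180°,180°])

167.926 -90.003 -167.923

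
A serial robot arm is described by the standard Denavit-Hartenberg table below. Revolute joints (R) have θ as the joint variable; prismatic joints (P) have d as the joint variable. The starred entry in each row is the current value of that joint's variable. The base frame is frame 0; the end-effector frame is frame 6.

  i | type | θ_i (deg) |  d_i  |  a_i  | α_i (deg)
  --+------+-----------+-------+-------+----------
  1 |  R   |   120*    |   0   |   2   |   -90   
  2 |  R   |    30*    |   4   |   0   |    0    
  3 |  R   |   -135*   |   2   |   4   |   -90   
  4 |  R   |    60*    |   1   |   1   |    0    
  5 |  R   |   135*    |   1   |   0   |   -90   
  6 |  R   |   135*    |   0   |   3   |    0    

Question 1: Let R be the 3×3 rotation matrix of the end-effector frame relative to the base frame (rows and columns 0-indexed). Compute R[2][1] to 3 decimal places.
0.843

End-effector y-axis (col 1 of R) = (-0.0946,0.5299,0.8428)
R[2][1] = 0.8428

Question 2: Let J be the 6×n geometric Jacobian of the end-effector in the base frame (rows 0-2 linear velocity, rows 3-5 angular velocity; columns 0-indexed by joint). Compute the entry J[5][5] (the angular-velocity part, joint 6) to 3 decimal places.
axis z_5 = (-0.8030,-0.5410,0.2500); lever o_n−o_5 = (1.7652,-1.9593,1.4302)
cross product → J_v[:, 5] = (-0.2839,1.5898,2.5283)
J_ω[:, 5] = z_5
entry J[5][5] = 0.2500

0.250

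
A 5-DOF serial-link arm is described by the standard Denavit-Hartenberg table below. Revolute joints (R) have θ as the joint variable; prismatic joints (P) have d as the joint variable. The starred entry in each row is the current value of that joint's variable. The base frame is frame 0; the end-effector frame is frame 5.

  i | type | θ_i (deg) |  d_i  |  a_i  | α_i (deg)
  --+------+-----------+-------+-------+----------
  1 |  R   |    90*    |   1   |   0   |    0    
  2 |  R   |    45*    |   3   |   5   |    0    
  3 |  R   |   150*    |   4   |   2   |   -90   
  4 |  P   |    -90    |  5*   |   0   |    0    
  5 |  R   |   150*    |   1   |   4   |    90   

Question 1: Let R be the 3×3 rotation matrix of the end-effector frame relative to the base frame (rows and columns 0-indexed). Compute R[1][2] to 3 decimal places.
End-effector z-axis (col 2 of R) = (0.2241,-0.8365,0.5000)
R[1][2] = -0.8365

-0.837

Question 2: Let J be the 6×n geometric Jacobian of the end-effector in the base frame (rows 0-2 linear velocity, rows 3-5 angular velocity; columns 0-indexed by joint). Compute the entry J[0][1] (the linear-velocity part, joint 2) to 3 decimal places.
axis z_1 = (0.0000,0.0000,1.0000); lever o_n−o_1 = (3.2953,1.2247,3.5359)
cross product → J_v[:, 1] = (-1.2247,3.2953,0.0000)
J_ω[:, 1] = z_1
entry J[0][1] = -1.2247

-1.225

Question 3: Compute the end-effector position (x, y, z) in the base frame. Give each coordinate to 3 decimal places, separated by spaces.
after link 1: o_1 = (0.0000, 0.0000, 1.0000)
after link 2: o_2 = (-3.5355, 3.5355, 4.0000)
after link 3: o_3 = (-3.0179, 1.6037, 8.0000)
after link 4: o_4 = (1.8117, 2.8978, 8.0000)
after link 5: o_5 = (3.2953, 1.2247, 4.5359)

3.295 1.225 4.536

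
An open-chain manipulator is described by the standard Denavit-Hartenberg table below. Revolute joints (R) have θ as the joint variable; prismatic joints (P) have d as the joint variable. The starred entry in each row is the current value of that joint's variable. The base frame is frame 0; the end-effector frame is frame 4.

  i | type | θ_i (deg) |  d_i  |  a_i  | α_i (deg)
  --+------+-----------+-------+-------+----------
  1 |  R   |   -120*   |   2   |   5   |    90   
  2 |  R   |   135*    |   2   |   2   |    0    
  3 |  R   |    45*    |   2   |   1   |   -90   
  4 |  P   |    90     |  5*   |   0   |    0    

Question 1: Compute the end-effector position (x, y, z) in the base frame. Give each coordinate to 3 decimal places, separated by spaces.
-4.757 -0.239 -1.586

after link 1: o_1 = (-2.5000, -4.3301, 2.0000)
after link 2: o_2 = (-3.5249, -2.1054, 3.4142)
after link 3: o_3 = (-4.7570, -0.2394, 3.4142)
after link 4: o_4 = (-4.7570, -0.2394, -1.5858)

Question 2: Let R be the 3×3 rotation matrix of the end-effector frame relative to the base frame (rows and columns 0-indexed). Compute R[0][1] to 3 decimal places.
-0.500

End-effector y-axis (col 1 of R) = (-0.5000,-0.8660,-0.0000)
R[0][1] = -0.5000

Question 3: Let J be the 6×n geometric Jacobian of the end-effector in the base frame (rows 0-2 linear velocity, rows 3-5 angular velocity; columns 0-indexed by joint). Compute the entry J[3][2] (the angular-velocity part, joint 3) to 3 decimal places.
-0.866

axis z_2 = (-0.8660,0.5000,0.0000); lever o_n−o_2 = (-1.2321,1.8660,-5.0000)
cross product → J_v[:, 2] = (-2.5000,-4.3301,-1.0000)
J_ω[:, 2] = z_2
entry J[3][2] = -0.8660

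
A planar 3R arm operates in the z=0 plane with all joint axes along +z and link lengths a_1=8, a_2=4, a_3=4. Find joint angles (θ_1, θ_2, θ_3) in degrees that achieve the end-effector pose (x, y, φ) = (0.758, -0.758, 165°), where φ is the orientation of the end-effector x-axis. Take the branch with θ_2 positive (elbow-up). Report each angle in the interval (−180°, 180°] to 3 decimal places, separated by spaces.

-45.002 149.997 60.005

wrist centre = target − a_3·(cos φ, sin φ) = (4.6217, -1.7933)
cos θ_2 = (24.5760−8²−4²)/(2·8·4) = -0.8660; θ_2 = 149.9971° (elbow-up)
β = atan2(-1.7933,4.6217) = -21.2068°; ψ = atan2(2.0002,4.5360) = 23.7953°
θ_1 = β − ψ = -45.0022°
θ_3 = φ − θ_1 − θ_2 = 60.0051° (wrapped to (-180°,180°])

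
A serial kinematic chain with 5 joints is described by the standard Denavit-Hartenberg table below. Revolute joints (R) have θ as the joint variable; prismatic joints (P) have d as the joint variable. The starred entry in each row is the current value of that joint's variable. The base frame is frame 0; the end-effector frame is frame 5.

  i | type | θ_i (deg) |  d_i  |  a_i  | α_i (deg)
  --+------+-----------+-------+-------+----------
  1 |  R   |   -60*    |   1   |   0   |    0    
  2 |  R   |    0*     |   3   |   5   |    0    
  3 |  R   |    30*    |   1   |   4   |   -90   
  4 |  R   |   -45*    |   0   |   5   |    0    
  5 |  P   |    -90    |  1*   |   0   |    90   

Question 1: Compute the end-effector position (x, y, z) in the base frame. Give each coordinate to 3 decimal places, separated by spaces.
9.526 -7.232 8.536

after link 1: o_1 = (0.0000, 0.0000, 1.0000)
after link 2: o_2 = (2.5000, -4.3301, 4.0000)
after link 3: o_3 = (5.9641, -6.3301, 5.0000)
after link 4: o_4 = (9.0260, -8.0979, 8.5355)
after link 5: o_5 = (9.5260, -7.2319, 8.5355)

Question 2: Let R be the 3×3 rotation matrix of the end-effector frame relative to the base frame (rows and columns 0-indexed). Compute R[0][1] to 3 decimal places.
0.500

End-effector y-axis (col 1 of R) = (0.5000,0.8660,0.0000)
R[0][1] = 0.5000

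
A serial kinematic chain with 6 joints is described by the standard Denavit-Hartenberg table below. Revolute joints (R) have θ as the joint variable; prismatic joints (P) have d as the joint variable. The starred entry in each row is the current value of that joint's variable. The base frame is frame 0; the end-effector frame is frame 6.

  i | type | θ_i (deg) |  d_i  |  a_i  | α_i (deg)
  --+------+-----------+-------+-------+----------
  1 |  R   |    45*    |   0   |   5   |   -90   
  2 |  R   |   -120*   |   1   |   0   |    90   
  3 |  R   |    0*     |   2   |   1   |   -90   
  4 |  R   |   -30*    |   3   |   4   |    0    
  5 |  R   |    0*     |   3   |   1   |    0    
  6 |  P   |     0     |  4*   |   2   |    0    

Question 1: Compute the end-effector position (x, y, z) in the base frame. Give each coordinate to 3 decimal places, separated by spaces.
after link 1: o_1 = (3.5355, 3.5355, 0.0000)
after link 2: o_2 = (2.8284, 4.2426, 0.0000)
after link 3: o_3 = (1.2501, 2.6643, -0.1340)
after link 4: o_4 = (-3.3207, 2.3362, 1.8660)
after link 5: o_5 = (-6.0544, 3.8451, 2.3660)
after link 6: o_6 = (-10.1075, 5.4488, 3.3660)

-10.108 5.449 3.366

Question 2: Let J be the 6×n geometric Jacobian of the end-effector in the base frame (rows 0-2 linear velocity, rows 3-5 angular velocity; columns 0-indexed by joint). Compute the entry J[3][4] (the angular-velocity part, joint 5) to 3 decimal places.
axis z_4 = (-0.7071,0.7071,0.0000); lever o_n−o_4 = (-6.7869,3.1126,1.5000)
cross product → J_v[:, 4] = (1.0607,1.0607,2.5981)
J_ω[:, 4] = z_4
entry J[3][4] = -0.7071

-0.707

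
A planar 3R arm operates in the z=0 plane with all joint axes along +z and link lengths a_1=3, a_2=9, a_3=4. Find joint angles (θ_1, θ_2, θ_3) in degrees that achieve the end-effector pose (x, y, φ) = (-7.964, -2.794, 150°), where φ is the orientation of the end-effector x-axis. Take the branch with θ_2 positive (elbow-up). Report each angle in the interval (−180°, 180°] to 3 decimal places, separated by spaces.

89.990 150.007 -89.997

wrist centre = target − a_3·(cos φ, sin φ) = (-4.4999, -4.7940)
cos θ_2 = (43.2315−3²−9²)/(2·3·9) = -0.8661; θ_2 = 150.0066° (elbow-up)
β = atan2(-4.7940,-4.4999) = -133.1875°; ψ = atan2(4.4991,-4.7947) = 136.8220°
θ_1 = β − ψ = -270.0095°
θ_3 = φ − θ_1 − θ_2 = -89.9971° (wrapped to (-180°,180°])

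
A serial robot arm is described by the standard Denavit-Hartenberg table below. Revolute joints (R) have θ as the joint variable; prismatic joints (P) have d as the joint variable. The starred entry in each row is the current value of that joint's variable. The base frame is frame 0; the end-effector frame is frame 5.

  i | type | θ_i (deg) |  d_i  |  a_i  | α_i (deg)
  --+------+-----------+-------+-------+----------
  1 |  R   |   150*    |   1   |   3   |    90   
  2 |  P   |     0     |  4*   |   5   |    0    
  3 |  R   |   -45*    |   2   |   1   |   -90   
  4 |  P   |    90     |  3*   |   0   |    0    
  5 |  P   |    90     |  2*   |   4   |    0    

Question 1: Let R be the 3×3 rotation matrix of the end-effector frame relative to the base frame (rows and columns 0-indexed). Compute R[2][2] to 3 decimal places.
End-effector z-axis (col 2 of R) = (-0.6124,0.3536,0.7071)
R[2][2] = 0.7071

0.707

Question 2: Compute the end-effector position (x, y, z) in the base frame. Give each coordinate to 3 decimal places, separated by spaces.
-5.153 9.903 6.657

after link 1: o_1 = (-2.5981, 1.5000, 1.0000)
after link 2: o_2 = (-4.9282, 7.4641, 1.0000)
after link 3: o_3 = (-4.5406, 9.5497, 0.2929)
after link 4: o_4 = (-6.3777, 10.6104, 2.4142)
after link 5: o_5 = (-5.1529, 9.9033, 6.6569)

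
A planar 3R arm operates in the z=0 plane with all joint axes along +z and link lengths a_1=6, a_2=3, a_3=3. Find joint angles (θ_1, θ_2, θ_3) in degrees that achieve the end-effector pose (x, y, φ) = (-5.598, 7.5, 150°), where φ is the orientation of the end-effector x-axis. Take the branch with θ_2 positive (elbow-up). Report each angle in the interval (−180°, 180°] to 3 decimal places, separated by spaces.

wrist centre = target − a_3·(cos φ, sin φ) = (-2.9999, 6.0000)
cos θ_2 = (44.9995−6²−3²)/(2·6·3) = -0.0000; θ_2 = 90.0007° (elbow-up)
β = atan2(6.0000,-2.9999) = 116.5645°; ψ = atan2(3.0000,6.0000) = 26.5652°
θ_1 = β − ψ = 89.9993°
θ_3 = φ − θ_1 − θ_2 = -30.0000° (wrapped to (-180°,180°])

89.999 90.001 -30.000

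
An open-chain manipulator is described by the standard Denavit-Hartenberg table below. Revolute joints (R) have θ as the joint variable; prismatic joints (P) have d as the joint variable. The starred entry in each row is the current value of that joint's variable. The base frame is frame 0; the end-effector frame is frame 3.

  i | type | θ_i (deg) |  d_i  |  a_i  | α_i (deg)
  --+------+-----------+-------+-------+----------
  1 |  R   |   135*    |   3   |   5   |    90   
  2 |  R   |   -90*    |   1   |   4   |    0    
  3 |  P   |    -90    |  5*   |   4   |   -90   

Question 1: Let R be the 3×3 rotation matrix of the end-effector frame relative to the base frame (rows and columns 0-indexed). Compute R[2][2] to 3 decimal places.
-1.000

End-effector z-axis (col 2 of R) = (0.0000,0.0000,-1.0000)
R[2][2] = -1.0000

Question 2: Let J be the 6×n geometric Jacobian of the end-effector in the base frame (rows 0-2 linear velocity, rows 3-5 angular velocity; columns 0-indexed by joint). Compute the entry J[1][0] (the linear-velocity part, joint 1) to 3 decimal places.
axis z_0 = ẑ; lever o_n−o_0 = (3.5355,4.9497,-1.0000)
cross product → J_v[:, 0] = (-4.9497,3.5355,0.0000)
J_ω[:, 0] = z_0
entry J[1][0] = 3.5355

3.536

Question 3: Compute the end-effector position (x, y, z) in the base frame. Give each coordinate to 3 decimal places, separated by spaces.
after link 1: o_1 = (-3.5355, 3.5355, 3.0000)
after link 2: o_2 = (-2.8284, 4.2426, -1.0000)
after link 3: o_3 = (3.5355, 4.9497, -1.0000)

3.536 4.950 -1.000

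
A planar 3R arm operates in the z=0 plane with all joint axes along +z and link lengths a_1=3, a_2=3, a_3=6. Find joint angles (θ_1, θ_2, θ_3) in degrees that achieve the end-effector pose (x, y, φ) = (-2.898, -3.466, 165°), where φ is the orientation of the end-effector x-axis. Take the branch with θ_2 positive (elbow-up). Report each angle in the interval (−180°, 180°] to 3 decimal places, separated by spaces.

-75.011 30.020 -150.009

wrist centre = target − a_3·(cos φ, sin φ) = (2.8976, -5.0189)
cos θ_2 = (33.5853−3²−3²)/(2·3·3) = 0.8659; θ_2 = 30.0199° (elbow-up)
β = atan2(-5.0189,2.8976) = -60.0010°; ψ = atan2(1.5009,5.5976) = 15.0100°
θ_1 = β − ψ = -75.0110°
θ_3 = φ − θ_1 − θ_2 = -150.0090° (wrapped to (-180°,180°])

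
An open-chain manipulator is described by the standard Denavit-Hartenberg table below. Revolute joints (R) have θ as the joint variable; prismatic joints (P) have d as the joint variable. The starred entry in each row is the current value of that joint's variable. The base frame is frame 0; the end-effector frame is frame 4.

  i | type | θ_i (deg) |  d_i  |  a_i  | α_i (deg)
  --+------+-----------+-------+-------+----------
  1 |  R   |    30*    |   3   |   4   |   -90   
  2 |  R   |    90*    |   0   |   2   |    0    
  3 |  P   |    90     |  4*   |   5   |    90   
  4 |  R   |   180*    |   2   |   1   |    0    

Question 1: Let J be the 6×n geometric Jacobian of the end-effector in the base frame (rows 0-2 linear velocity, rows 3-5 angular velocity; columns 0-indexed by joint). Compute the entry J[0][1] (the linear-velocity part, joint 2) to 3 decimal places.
-3.464

axis z_1 = (-0.5000,0.8660,0.0000); lever o_n−o_1 = (-5.4641,1.4641,-4.0000)
cross product → J_v[:, 1] = (-3.4641,-2.0000,4.0000)
J_ω[:, 1] = z_1
entry J[0][1] = -3.4641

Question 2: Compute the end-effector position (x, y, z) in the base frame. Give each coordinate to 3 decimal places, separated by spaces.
-2.000 3.464 -1.000

after link 1: o_1 = (3.4641, 2.0000, 3.0000)
after link 2: o_2 = (3.4641, 2.0000, 1.0000)
after link 3: o_3 = (-2.8660, 2.9641, 1.0000)
after link 4: o_4 = (-2.0000, 3.4641, -1.0000)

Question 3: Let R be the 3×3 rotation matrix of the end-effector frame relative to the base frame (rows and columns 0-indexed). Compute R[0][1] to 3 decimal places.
End-effector y-axis (col 1 of R) = (0.5000,-0.8660,-0.0000)
R[0][1] = 0.5000

0.500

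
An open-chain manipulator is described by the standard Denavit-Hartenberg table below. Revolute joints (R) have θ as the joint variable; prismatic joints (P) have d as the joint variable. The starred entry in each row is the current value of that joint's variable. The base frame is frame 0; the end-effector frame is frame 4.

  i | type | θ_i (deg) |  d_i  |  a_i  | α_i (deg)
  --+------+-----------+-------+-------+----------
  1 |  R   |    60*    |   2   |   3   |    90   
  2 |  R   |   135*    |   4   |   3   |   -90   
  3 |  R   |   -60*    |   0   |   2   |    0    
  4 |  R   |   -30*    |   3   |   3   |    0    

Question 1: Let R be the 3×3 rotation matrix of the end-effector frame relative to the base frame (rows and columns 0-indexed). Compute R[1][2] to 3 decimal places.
-0.612

End-effector z-axis (col 2 of R) = (-0.3536,-0.6124,-0.7071)
R[1][2] = -0.6124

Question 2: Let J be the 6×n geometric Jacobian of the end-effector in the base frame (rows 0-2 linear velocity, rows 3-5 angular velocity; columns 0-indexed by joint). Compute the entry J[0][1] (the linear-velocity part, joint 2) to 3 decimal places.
axis z_1 = (0.8660,-0.5000,0.0000); lever o_n−o_1 = (5.0873,-8.6526,0.7071)
cross product → J_v[:, 1] = (-0.3536,-0.6124,-4.9497)
J_ω[:, 1] = z_1
entry J[0][1] = -0.3536

-0.354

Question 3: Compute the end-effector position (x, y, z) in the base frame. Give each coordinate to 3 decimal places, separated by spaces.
6.587 -6.055 2.707

after link 1: o_1 = (1.5000, 2.5981, 2.0000)
after link 2: o_2 = (3.9034, -1.2390, 4.1213)
after link 3: o_3 = (5.0499, -2.7174, 4.8284)
after link 4: o_4 = (6.5873, -6.0546, 2.7071)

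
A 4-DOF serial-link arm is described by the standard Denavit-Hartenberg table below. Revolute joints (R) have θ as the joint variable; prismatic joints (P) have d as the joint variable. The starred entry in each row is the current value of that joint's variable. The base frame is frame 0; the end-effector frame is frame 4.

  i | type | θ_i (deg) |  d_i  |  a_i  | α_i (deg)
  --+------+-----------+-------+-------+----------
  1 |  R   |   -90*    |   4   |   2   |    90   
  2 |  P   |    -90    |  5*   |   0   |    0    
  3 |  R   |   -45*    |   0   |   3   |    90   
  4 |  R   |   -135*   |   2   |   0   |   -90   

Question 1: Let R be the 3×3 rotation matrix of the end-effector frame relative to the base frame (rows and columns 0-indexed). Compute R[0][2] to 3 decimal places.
End-effector z-axis (col 2 of R) = (0.7071,0.5000,-0.5000)
R[0][2] = 0.7071

0.707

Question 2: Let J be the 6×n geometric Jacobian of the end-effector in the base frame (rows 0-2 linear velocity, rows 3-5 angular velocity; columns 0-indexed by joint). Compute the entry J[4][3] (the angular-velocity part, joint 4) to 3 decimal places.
0.707

axis z_3 = (-0.0000,0.7071,0.7071); lever o_n−o_3 = (0.0000,1.4142,1.4142)
cross product → J_v[:, 3] = (0.0000,0.0000,-0.0000)
J_ω[:, 3] = z_3
entry J[4][3] = 0.7071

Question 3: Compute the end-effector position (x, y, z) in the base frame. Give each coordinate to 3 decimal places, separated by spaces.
after link 1: o_1 = (0.0000, -2.0000, 4.0000)
after link 2: o_2 = (-5.0000, -2.0000, 4.0000)
after link 3: o_3 = (-5.0000, 0.1213, 1.8787)
after link 4: o_4 = (-5.0000, 1.5355, 3.2929)

-5.000 1.536 3.293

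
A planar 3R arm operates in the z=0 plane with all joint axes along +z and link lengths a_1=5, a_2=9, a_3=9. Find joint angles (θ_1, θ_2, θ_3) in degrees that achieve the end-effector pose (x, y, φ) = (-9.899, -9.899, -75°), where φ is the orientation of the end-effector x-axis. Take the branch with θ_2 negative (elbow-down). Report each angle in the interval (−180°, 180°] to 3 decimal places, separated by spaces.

-134.995 -60.010 120.005

wrist centre = target − a_3·(cos φ, sin φ) = (-12.2284, -1.2057)
cos θ_2 = (150.9867−5²−9²)/(2·5·9) = 0.4999; θ_2 = -60.0098° (elbow-down)
β = atan2(-1.2057,-12.2284) = -174.3691°; ψ = atan2(-7.7950,9.4987) = -39.3737°
θ_1 = β − ψ = -134.9954°
θ_3 = φ − θ_1 − θ_2 = 120.0051° (wrapped to (-180°,180°])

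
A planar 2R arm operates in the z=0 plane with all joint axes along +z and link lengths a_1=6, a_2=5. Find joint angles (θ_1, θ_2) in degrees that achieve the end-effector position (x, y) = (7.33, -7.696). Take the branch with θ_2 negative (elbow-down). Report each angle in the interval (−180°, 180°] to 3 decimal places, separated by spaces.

cos θ_2 = (112.9573−6²−5²)/(2·6·5) = 0.8660; θ_2 = -30.0080° (elbow-down)
β = atan2(-7.6960,7.3300) = -46.3953°; ψ = atan2(-2.5006,10.3298) = -13.6082°
θ_1 = β − ψ = -32.7871°

-32.787 -30.008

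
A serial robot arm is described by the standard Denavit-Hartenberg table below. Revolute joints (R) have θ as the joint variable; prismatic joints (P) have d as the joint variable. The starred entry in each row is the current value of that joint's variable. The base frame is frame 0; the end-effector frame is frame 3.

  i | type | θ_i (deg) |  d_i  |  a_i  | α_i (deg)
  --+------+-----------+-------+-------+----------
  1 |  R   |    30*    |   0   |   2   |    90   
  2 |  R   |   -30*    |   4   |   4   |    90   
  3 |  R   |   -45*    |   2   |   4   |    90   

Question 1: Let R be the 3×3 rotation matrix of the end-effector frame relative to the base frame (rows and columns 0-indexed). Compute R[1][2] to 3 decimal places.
0.306

End-effector z-axis (col 2 of R) = (-0.8839,0.3062,0.3536)
R[1][2] = 0.3062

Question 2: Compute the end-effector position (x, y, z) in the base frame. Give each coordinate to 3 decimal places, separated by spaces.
after link 1: o_1 = (1.7321, 1.0000, 0.0000)
after link 2: o_2 = (6.7321, -0.7321, -2.0000)
after link 3: o_3 = (6.5731, 2.4422, -5.1463)

6.573 2.442 -5.146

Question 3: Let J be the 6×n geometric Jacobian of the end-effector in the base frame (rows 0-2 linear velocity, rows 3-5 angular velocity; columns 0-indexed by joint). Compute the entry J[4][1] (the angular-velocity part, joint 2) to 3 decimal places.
-0.866

axis z_1 = (0.5000,-0.8660,0.0000); lever o_n−o_1 = (4.8411,1.4422,-5.1463)
cross product → J_v[:, 1] = (4.4568,2.5731,4.9136)
J_ω[:, 1] = z_1
entry J[4][1] = -0.8660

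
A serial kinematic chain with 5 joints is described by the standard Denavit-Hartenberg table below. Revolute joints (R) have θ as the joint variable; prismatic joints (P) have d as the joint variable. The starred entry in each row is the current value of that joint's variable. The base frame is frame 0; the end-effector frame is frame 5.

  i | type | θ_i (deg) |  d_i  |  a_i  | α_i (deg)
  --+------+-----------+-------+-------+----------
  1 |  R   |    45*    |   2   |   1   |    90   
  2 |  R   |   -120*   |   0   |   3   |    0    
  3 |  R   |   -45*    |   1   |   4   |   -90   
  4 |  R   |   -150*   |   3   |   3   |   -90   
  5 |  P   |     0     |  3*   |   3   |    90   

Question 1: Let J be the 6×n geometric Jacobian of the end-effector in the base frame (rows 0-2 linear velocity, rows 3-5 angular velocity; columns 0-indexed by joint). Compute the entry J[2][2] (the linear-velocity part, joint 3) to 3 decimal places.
axis z_2 = (0.7071,-0.7071,0.0000); lever o_n−o_2 = (5.0071,-4.3240,-2.9764)
cross product → J_v[:, 2] = (2.1046,2.1046,0.4830)
J_ω[:, 2] = z_2
entry J[2][2] = 0.4830

0.483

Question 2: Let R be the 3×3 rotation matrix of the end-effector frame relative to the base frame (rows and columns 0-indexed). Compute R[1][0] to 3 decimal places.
End-effector x-axis (col 0 of R) = (0.9451,0.2380,0.2241)
R[1][0] = 0.2380

0.238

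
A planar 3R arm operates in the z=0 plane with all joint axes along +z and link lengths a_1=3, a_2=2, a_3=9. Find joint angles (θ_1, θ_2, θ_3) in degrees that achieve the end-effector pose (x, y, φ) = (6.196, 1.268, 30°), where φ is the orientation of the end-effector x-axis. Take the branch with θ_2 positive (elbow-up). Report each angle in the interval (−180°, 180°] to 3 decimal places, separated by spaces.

-150.002 89.999 90.003

wrist centre = target − a_3·(cos φ, sin φ) = (-1.5982, -3.2320)
cos θ_2 = (13.0002−3²−2²)/(2·3·2) = 0.0000; θ_2 = 89.9992° (elbow-up)
β = atan2(-3.2320,-1.5982) = -116.3125°; ψ = atan2(2.0000,3.0000) = 33.6898°
θ_1 = β − ψ = -150.0023°
θ_3 = φ − θ_1 − θ_2 = 90.0031° (wrapped to (-180°,180°])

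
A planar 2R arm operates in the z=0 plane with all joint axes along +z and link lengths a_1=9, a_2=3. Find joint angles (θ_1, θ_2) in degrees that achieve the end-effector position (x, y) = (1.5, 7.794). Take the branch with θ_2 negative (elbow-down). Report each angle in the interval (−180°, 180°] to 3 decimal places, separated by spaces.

98.213 -120.004

cos θ_2 = (62.9964−9²−3²)/(2·9·3) = -0.5001; θ_2 = -120.0044° (elbow-down)
β = atan2(7.7940,1.5000) = 79.1063°; ψ = atan2(-2.5980,7.4998) = -19.1063°
θ_1 = β − ψ = 98.2126°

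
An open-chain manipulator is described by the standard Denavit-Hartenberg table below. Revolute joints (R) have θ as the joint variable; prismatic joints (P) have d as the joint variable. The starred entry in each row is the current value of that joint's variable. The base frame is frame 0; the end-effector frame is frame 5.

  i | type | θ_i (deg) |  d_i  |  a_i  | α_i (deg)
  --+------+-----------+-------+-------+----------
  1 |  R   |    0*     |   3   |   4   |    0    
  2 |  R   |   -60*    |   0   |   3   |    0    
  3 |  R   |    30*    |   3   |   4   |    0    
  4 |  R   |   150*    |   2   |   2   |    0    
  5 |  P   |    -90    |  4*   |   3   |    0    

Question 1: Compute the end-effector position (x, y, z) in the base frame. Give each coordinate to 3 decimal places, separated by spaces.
10.562 -1.366 12.000

after link 1: o_1 = (4.0000, 0.0000, 3.0000)
after link 2: o_2 = (5.5000, -2.5981, 3.0000)
after link 3: o_3 = (8.9641, -4.5981, 6.0000)
after link 4: o_4 = (7.9641, -2.8660, 8.0000)
after link 5: o_5 = (10.5622, -1.3660, 12.0000)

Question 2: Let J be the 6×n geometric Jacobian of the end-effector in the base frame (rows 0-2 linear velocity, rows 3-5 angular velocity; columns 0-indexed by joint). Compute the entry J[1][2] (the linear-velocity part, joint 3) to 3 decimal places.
5.062

axis z_2 = (0.0000,0.0000,1.0000); lever o_n−o_2 = (5.0622,1.2321,9.0000)
cross product → J_v[:, 2] = (-1.2321,5.0622,0.0000)
J_ω[:, 2] = z_2
entry J[1][2] = 5.0622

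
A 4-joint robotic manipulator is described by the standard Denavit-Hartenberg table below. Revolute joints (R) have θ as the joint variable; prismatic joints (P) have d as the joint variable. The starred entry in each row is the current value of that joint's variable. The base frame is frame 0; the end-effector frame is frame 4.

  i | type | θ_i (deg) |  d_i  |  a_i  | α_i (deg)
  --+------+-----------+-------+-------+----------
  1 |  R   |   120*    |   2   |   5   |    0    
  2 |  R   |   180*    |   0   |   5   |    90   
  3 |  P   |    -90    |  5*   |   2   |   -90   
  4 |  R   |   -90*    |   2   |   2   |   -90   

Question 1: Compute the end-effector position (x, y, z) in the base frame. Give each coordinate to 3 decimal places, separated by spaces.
after link 1: o_1 = (-2.5000, 4.3301, 2.0000)
after link 2: o_2 = (-0.0000, -0.0000, 2.0000)
after link 3: o_3 = (-4.3301, -2.5000, 0.0000)
after link 4: o_4 = (-5.0622, -5.2321, 0.0000)

-5.062 -5.232 0.000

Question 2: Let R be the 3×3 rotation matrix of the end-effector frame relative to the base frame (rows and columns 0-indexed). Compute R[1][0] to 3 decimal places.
End-effector x-axis (col 0 of R) = (-0.8660,-0.5000,0.0000)
R[1][0] = -0.5000

-0.500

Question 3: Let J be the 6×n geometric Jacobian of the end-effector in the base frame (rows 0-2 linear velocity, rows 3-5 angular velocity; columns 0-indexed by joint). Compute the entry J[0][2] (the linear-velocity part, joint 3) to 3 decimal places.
prismatic axis z_2 = (-0.8660,-0.5000,0.0000)
J_v[:, 2] = z_2; J_ω[:, 2] = (0,0,0)
entry J[0][2] = -0.8660

-0.866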